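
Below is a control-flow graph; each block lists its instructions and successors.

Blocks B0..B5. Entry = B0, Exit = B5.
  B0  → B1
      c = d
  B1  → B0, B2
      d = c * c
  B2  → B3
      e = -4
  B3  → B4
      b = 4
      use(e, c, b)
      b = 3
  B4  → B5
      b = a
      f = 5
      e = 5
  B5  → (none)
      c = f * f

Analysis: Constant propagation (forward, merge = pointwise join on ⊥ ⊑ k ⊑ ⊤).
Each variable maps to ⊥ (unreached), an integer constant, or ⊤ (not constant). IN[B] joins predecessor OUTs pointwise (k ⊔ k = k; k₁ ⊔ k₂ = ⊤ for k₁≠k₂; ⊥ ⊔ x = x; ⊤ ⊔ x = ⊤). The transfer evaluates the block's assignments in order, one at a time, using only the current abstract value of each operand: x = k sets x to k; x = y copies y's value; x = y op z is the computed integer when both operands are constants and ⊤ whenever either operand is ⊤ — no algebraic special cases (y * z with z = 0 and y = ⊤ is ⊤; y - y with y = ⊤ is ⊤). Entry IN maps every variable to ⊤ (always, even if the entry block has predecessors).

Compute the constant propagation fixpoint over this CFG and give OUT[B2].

Converged values:
  B0: | IN=(all ⊤) | OUT=(all ⊤)
  B1: | IN=(all ⊤) | OUT=(all ⊤)
  B2: | IN=(all ⊤) | OUT={e:-4; rest ⊤}
  B3: | IN={e:-4; rest ⊤} | OUT={b:3, e:-4; rest ⊤}
  B4: | IN={b:3, e:-4; rest ⊤} | OUT={e:5, f:5; rest ⊤}
  B5: | IN={e:5, f:5; rest ⊤} | OUT={c:25, e:5, f:5; rest ⊤}

Merge at B2: IN[B2] = OUT[B1] = {a: ⊤, b: ⊤, c: ⊤, d: ⊤, e: ⊤, f: ⊤}
Applying B2's transfer function to that IN value gives OUT[B2] (row B2 above).

Answer: {a: ⊤, b: ⊤, c: ⊤, d: ⊤, e: -4, f: ⊤}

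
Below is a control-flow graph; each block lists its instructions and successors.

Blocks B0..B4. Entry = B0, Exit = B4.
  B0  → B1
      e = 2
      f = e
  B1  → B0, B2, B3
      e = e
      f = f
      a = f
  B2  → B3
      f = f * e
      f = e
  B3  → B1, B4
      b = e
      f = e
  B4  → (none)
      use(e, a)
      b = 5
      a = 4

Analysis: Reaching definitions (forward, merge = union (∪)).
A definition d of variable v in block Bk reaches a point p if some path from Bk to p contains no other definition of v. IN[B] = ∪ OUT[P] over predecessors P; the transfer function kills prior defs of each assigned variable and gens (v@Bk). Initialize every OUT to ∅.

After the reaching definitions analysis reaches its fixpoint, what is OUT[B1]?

Per-block solution:
  B0: | IN={a@B1, b@B3, e@B1, f@B1} | OUT={a@B1, b@B3, e@B0, f@B0}
  B1: | IN={a@B1, b@B3, e@B0, e@B1, f@B0, f@B3} | OUT={a@B1, b@B3, e@B1, f@B1}
  B2: | IN={a@B1, b@B3, e@B1, f@B1} | OUT={a@B1, b@B3, e@B1, f@B2}
  B3: | IN={a@B1, b@B3, e@B1, f@B1, f@B2} | OUT={a@B1, b@B3, e@B1, f@B3}
  B4: | IN={a@B1, b@B3, e@B1, f@B3} | OUT={a@B4, b@B4, e@B1, f@B3}

Merge at B1: IN[B1] = OUT[B0] ⊔ OUT[B3] = {a@B1, b@B3, e@B0, e@B1, f@B0, f@B3}
Applying B1's transfer function to that IN value gives OUT[B1] (row B1 above).

Answer: {a@B1, b@B3, e@B1, f@B1}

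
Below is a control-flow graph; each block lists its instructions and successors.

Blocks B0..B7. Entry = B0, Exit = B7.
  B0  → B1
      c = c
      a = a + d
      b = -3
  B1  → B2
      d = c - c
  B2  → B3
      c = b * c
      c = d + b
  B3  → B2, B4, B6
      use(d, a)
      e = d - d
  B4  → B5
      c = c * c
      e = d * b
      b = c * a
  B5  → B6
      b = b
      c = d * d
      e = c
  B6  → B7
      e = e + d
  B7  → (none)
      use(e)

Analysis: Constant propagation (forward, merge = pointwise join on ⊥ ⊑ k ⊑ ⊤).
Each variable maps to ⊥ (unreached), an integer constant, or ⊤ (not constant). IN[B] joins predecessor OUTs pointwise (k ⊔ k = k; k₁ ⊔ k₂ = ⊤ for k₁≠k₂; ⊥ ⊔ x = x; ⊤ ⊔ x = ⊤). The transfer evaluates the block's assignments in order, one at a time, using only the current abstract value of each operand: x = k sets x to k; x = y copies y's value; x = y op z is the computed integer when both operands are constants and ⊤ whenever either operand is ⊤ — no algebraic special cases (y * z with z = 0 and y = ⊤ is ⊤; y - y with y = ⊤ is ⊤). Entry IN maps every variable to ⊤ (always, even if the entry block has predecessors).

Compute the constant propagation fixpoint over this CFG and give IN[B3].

Per-block solution:
  B0: | IN=(all ⊤) | OUT={b:-3; rest ⊤}
  B1: | IN={b:-3; rest ⊤} | OUT={b:-3; rest ⊤}
  B2: | IN={b:-3; rest ⊤} | OUT={b:-3; rest ⊤}
  B3: | IN={b:-3; rest ⊤} | OUT={b:-3; rest ⊤}
  B4: | IN={b:-3; rest ⊤} | OUT=(all ⊤)
  B5: | IN=(all ⊤) | OUT=(all ⊤)
  B6: | IN=(all ⊤) | OUT=(all ⊤)
  B7: | IN=(all ⊤) | OUT=(all ⊤)

Merge at B3: IN[B3] = OUT[B2] = {a: ⊤, b: -3, c: ⊤, d: ⊤, e: ⊤, f: ⊤}

Answer: {a: ⊤, b: -3, c: ⊤, d: ⊤, e: ⊤, f: ⊤}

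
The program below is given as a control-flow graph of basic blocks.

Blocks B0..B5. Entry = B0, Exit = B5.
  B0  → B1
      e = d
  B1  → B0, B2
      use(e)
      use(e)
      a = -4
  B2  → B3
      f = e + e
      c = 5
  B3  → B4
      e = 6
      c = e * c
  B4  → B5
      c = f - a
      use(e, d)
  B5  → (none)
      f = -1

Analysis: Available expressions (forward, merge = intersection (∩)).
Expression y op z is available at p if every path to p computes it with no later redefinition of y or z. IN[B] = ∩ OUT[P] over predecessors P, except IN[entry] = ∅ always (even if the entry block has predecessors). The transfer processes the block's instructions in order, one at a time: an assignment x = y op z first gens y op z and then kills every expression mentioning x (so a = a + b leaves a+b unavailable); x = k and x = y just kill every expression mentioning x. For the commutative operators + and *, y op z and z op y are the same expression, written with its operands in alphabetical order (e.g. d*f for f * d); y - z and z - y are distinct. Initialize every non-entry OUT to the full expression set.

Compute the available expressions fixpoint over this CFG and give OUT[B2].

Answer: {e+e}

Trace:
Fixpoint table:
  B0:  IN={}  OUT={}
  B1:  IN={}  OUT={}
  B2:  IN={}  OUT={e+e}
  B3:  IN={e+e}  OUT={}
  B4:  IN={}  OUT={f-a}
  B5:  IN={f-a}  OUT={}

Merge at B2: IN[B2] = OUT[B1] = {}
Applying B2's transfer function to that IN value gives OUT[B2] (row B2 above).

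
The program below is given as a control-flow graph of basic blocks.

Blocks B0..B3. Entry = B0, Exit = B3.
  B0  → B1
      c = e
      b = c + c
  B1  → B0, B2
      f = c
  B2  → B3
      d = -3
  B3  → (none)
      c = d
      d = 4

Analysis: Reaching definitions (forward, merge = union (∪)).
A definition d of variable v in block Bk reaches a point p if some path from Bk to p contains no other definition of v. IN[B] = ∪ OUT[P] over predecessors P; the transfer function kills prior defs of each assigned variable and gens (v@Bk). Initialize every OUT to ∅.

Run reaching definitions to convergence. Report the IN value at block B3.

Per-block solution:
  B0:  IN={b@B0, c@B0, f@B1}  OUT={b@B0, c@B0, f@B1}
  B1:  IN={b@B0, c@B0, f@B1}  OUT={b@B0, c@B0, f@B1}
  B2:  IN={b@B0, c@B0, f@B1}  OUT={b@B0, c@B0, d@B2, f@B1}
  B3:  IN={b@B0, c@B0, d@B2, f@B1}  OUT={b@B0, c@B3, d@B3, f@B1}

Merge at B3: IN[B3] = OUT[B2] = {b@B0, c@B0, d@B2, f@B1}

Answer: {b@B0, c@B0, d@B2, f@B1}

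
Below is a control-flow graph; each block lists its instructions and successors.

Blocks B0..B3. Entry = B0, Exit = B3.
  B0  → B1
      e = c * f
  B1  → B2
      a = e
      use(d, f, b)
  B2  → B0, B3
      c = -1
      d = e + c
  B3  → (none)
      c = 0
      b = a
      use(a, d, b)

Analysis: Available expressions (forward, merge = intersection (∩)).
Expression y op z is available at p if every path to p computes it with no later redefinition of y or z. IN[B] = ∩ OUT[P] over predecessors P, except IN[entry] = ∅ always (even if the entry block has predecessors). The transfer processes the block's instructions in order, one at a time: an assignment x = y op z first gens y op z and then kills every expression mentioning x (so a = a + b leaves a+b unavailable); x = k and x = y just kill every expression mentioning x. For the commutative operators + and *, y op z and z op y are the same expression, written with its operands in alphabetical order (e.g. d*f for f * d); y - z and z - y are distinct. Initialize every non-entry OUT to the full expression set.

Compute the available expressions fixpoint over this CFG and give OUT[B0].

Answer: {c*f}

Derivation:
Per-block solution:
  B0: | IN={} | OUT={c*f}
  B1: | IN={c*f} | OUT={c*f}
  B2: | IN={c*f} | OUT={c+e}
  B3: | IN={c+e} | OUT={}

Merge at B0 (entry node, so the boundary value {} is joined with the incoming edge(s)): IN[B0] = {} ∩ OUT[B2] = {}
Applying B0's transfer function to that IN value gives OUT[B0] (row B0 above).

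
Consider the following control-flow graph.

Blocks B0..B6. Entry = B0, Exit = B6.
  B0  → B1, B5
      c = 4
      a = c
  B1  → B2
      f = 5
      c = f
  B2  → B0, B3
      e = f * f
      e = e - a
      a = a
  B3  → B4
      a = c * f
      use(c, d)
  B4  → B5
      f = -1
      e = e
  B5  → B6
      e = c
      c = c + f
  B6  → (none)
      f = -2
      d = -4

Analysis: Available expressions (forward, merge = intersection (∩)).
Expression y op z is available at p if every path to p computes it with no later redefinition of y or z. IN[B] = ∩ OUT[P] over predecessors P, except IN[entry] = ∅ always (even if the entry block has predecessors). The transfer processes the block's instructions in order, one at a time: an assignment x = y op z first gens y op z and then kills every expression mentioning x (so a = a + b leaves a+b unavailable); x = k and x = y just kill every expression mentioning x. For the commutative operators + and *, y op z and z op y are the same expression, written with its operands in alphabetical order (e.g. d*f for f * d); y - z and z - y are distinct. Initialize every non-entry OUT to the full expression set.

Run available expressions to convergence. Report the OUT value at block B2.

Fixpoint table:
  B0: | IN={} | OUT={}
  B1: | IN={} | OUT={}
  B2: | IN={} | OUT={f*f}
  B3: | IN={f*f} | OUT={c*f, f*f}
  B4: | IN={c*f, f*f} | OUT={}
  B5: | IN={} | OUT={}
  B6: | IN={} | OUT={}

Merge at B2: IN[B2] = OUT[B1] = {}
Applying B2's transfer function to that IN value gives OUT[B2] (row B2 above).

Answer: {f*f}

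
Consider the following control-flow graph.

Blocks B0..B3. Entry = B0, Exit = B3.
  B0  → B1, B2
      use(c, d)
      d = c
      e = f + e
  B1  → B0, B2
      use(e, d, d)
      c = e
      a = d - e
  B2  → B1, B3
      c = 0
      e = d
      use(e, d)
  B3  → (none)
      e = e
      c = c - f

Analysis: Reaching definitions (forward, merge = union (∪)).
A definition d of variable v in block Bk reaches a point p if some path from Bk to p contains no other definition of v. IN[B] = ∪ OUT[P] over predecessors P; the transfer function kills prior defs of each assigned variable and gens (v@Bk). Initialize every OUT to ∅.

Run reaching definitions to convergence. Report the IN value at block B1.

Answer: {a@B1, c@B1, c@B2, d@B0, e@B0, e@B2}

Derivation:
Converged values:
  B0:   IN={a@B1, c@B1, d@B0, e@B0, e@B2}   OUT={a@B1, c@B1, d@B0, e@B0}
  B1:   IN={a@B1, c@B1, c@B2, d@B0, e@B0, e@B2}   OUT={a@B1, c@B1, d@B0, e@B0, e@B2}
  B2:   IN={a@B1, c@B1, d@B0, e@B0, e@B2}   OUT={a@B1, c@B2, d@B0, e@B2}
  B3:   IN={a@B1, c@B2, d@B0, e@B2}   OUT={a@B1, c@B3, d@B0, e@B3}

Merge at B1: IN[B1] = OUT[B0] ⊔ OUT[B2] = {a@B1, c@B1, c@B2, d@B0, e@B0, e@B2}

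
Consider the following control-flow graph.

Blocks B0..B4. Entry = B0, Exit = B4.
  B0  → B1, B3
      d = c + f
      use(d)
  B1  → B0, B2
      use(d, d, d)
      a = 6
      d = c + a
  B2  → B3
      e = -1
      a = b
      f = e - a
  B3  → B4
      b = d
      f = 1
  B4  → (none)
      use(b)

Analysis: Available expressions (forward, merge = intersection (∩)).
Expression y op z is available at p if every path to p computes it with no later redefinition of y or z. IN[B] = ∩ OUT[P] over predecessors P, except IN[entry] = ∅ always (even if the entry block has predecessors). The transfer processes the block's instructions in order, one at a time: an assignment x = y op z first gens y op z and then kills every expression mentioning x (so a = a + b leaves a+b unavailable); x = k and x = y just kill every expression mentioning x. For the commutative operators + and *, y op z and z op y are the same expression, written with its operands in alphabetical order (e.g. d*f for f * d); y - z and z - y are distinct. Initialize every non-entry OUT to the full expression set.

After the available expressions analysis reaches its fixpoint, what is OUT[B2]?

Answer: {e-a}

Working:
Converged values:
  B0: | IN={} | OUT={c+f}
  B1: | IN={c+f} | OUT={a+c, c+f}
  B2: | IN={a+c, c+f} | OUT={e-a}
  B3: | IN={} | OUT={}
  B4: | IN={} | OUT={}

Merge at B2: IN[B2] = OUT[B1] = {a+c, c+f}
Applying B2's transfer function to that IN value gives OUT[B2] (row B2 above).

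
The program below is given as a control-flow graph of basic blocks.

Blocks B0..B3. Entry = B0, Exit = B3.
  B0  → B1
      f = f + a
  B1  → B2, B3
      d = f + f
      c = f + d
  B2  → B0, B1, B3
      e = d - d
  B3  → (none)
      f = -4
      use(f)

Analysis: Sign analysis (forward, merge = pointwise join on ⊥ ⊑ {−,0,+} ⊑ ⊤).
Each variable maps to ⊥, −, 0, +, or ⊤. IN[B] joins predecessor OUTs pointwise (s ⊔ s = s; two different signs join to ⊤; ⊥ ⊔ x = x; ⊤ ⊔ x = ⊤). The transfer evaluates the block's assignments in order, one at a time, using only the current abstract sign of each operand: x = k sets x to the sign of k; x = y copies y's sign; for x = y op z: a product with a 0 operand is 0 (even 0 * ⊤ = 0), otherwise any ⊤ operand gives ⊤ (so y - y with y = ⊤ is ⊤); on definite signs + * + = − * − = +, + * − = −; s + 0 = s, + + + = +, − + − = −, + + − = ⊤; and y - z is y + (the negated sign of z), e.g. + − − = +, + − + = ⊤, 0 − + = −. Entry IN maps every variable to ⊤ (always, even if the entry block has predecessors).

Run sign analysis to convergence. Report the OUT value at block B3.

Answer: {a: ⊤, b: ⊤, c: ⊤, d: ⊤, e: ⊤, f: -}

Working:
Per-block solution:
  B0:   IN=(all ⊤)   OUT=(all ⊤)
  B1:   IN=(all ⊤)   OUT=(all ⊤)
  B2:   IN=(all ⊤)   OUT=(all ⊤)
  B3:   IN=(all ⊤)   OUT={f:-; rest ⊤}

Merge at B3: IN[B3] = OUT[B1] ⊔ OUT[B2] = {a: ⊤, b: ⊤, c: ⊤, d: ⊤, e: ⊤, f: ⊤}
Applying B3's transfer function to that IN value gives OUT[B3] (row B3 above).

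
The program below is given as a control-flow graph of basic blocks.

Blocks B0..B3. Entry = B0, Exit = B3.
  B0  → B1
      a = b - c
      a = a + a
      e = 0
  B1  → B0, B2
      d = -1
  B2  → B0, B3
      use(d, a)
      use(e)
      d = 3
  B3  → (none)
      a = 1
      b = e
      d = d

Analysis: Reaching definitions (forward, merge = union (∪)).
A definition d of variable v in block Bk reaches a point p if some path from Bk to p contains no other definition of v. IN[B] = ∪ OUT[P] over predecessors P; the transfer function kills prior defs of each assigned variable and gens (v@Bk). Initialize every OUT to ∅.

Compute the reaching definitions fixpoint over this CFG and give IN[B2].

Answer: {a@B0, d@B1, e@B0}

Trace:
Fixpoint table:
  B0:  IN={a@B0, d@B1, d@B2, e@B0}  OUT={a@B0, d@B1, d@B2, e@B0}
  B1:  IN={a@B0, d@B1, d@B2, e@B0}  OUT={a@B0, d@B1, e@B0}
  B2:  IN={a@B0, d@B1, e@B0}  OUT={a@B0, d@B2, e@B0}
  B3:  IN={a@B0, d@B2, e@B0}  OUT={a@B3, b@B3, d@B3, e@B0}

Merge at B2: IN[B2] = OUT[B1] = {a@B0, d@B1, e@B0}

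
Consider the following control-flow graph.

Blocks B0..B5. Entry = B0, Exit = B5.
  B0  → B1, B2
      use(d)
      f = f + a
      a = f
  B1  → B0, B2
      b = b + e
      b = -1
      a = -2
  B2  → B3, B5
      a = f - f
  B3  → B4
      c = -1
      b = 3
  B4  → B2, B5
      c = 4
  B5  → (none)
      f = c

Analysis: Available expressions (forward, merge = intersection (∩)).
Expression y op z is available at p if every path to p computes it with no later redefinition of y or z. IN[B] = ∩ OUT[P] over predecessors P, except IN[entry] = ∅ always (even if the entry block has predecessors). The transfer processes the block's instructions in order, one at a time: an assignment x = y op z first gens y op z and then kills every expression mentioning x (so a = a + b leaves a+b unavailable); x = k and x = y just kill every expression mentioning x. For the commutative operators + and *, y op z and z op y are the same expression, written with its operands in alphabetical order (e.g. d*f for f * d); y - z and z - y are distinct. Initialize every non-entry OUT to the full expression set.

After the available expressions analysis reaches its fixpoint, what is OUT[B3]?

Converged values:
  B0:  IN={}  OUT={}
  B1:  IN={}  OUT={}
  B2:  IN={}  OUT={f-f}
  B3:  IN={f-f}  OUT={f-f}
  B4:  IN={f-f}  OUT={f-f}
  B5:  IN={f-f}  OUT={}

Merge at B3: IN[B3] = OUT[B2] = {f-f}
Applying B3's transfer function to that IN value gives OUT[B3] (row B3 above).

Answer: {f-f}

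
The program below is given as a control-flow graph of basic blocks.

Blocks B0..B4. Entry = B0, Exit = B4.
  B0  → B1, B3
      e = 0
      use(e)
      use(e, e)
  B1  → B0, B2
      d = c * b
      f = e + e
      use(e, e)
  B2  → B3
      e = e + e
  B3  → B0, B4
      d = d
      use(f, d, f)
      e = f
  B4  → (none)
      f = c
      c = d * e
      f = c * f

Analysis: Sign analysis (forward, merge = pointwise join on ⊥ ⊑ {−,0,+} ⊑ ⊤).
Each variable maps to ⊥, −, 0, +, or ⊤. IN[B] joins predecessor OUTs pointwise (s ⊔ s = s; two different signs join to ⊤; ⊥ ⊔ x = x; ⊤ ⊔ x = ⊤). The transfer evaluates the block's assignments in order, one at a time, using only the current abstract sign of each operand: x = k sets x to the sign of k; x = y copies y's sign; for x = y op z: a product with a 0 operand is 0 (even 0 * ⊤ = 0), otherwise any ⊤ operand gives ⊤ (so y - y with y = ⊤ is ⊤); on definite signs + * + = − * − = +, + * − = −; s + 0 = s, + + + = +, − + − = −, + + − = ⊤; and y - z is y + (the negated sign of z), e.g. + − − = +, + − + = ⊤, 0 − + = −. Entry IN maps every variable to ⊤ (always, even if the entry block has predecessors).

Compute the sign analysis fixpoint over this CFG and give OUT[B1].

Answer: {a: ⊤, b: ⊤, c: ⊤, d: ⊤, e: 0, f: 0}

Trace:
Fixpoint table:
  B0:  IN=(all ⊤)  OUT={e:0; rest ⊤}
  B1:  IN={e:0; rest ⊤}  OUT={e:0, f:0; rest ⊤}
  B2:  IN={e:0, f:0; rest ⊤}  OUT={e:0, f:0; rest ⊤}
  B3:  IN={e:0; rest ⊤}  OUT=(all ⊤)
  B4:  IN=(all ⊤)  OUT=(all ⊤)

Merge at B1: IN[B1] = OUT[B0] = {a: ⊤, b: ⊤, c: ⊤, d: ⊤, e: 0, f: ⊤}
Applying B1's transfer function to that IN value gives OUT[B1] (row B1 above).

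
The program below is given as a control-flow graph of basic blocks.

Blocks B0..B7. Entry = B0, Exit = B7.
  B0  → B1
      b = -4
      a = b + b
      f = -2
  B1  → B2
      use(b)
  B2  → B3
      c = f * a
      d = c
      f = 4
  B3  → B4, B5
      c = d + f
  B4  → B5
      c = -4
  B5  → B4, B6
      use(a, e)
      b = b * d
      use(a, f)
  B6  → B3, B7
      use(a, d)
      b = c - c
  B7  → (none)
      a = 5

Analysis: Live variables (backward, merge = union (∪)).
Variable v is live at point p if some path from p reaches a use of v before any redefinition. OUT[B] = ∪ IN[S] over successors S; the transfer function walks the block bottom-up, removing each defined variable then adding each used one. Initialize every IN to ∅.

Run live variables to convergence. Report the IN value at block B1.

Answer: {a, b, e, f}

Trace:
Fixpoint table:
  B0:  IN={e}  OUT={a, b, e, f}
  B1:  IN={a, b, e, f}  OUT={a, b, e, f}
  B2:  IN={a, b, e, f}  OUT={a, b, d, e, f}
  B3:  IN={a, b, d, e, f}  OUT={a, b, c, d, e, f}
  B4:  IN={a, b, d, e, f}  OUT={a, b, c, d, e, f}
  B5:  IN={a, b, c, d, e, f}  OUT={a, b, c, d, e, f}
  B6:  IN={a, c, d, e, f}  OUT={a, b, d, e, f}
  B7:  IN={}  OUT={}

Merge at B1: OUT[B1] = IN[B2] = {a, b, e, f}
Applying B1's transfer function to that OUT value gives IN[B1] (row B1 above).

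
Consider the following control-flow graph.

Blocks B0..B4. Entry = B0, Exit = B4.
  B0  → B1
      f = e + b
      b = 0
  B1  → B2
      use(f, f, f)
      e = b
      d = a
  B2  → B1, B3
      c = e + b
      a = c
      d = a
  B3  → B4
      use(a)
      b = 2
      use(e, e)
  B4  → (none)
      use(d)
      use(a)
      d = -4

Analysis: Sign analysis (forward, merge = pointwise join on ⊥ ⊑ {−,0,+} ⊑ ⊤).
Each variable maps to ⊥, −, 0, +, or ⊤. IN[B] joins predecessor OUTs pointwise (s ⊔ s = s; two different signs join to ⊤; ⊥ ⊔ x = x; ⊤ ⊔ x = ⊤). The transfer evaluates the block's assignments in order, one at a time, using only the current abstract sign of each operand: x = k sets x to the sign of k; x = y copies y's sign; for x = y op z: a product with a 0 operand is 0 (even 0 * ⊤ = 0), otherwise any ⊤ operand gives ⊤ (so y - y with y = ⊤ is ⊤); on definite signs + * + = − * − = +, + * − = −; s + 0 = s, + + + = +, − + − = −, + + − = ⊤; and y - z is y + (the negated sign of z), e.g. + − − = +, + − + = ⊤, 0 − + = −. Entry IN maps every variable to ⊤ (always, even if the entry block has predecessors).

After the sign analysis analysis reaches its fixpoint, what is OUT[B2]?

Fixpoint table:
  B0:  IN=(all ⊤)  OUT={b:0; rest ⊤}
  B1:  IN={b:0; rest ⊤}  OUT={b:0, e:0; rest ⊤}
  B2:  IN={b:0, e:0; rest ⊤}  OUT={a:0, b:0, c:0, d:0, e:0; rest ⊤}
  B3:  IN={a:0, b:0, c:0, d:0, e:0; rest ⊤}  OUT={a:0, b:+, c:0, d:0, e:0; rest ⊤}
  B4:  IN={a:0, b:+, c:0, d:0, e:0; rest ⊤}  OUT={a:0, b:+, c:0, d:-, e:0; rest ⊤}

Merge at B2: IN[B2] = OUT[B1] = {a: ⊤, b: 0, c: ⊤, d: ⊤, e: 0, f: ⊤}
Applying B2's transfer function to that IN value gives OUT[B2] (row B2 above).

Answer: {a: 0, b: 0, c: 0, d: 0, e: 0, f: ⊤}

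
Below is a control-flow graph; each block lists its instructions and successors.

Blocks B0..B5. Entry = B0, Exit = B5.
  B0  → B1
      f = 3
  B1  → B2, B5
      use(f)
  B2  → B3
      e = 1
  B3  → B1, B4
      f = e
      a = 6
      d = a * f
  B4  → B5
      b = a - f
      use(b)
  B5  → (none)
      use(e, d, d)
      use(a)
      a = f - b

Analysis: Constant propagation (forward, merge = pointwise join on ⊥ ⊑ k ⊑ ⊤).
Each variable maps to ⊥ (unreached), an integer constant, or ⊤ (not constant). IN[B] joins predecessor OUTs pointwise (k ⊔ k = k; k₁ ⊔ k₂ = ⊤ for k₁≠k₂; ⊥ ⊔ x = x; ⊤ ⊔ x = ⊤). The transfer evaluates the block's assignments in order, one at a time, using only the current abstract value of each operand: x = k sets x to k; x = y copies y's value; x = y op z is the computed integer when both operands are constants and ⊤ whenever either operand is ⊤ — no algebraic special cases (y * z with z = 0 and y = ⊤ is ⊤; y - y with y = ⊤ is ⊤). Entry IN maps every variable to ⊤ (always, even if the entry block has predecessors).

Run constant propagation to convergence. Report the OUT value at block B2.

Answer: {a: ⊤, b: ⊤, c: ⊤, d: ⊤, e: 1, f: ⊤}

Trace:
Converged values:
  B0:   IN=(all ⊤)   OUT={f:3; rest ⊤}
  B1:   IN=(all ⊤)   OUT=(all ⊤)
  B2:   IN=(all ⊤)   OUT={e:1; rest ⊤}
  B3:   IN={e:1; rest ⊤}   OUT={a:6, d:6, e:1, f:1; rest ⊤}
  B4:   IN={a:6, d:6, e:1, f:1; rest ⊤}   OUT={a:6, b:5, d:6, e:1, f:1; rest ⊤}
  B5:   IN=(all ⊤)   OUT=(all ⊤)

Merge at B2: IN[B2] = OUT[B1] = {a: ⊤, b: ⊤, c: ⊤, d: ⊤, e: ⊤, f: ⊤}
Applying B2's transfer function to that IN value gives OUT[B2] (row B2 above).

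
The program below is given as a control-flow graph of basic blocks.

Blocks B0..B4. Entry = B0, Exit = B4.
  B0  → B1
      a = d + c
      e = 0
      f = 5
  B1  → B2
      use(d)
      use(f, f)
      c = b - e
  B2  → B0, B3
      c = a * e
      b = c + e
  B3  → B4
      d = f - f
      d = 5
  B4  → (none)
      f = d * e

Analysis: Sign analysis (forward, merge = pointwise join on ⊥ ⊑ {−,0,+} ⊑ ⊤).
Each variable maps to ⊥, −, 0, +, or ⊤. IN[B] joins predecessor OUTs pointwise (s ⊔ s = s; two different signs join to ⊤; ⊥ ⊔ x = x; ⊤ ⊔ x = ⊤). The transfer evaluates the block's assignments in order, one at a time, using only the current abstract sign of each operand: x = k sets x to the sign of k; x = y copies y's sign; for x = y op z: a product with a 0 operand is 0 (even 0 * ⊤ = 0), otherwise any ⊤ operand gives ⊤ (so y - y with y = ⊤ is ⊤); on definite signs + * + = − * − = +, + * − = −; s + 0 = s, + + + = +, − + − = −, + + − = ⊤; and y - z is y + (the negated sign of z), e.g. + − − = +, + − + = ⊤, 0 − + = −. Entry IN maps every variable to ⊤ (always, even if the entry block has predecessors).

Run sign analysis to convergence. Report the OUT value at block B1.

Converged values:
  B0:   IN=(all ⊤)   OUT={e:0, f:+; rest ⊤}
  B1:   IN={e:0, f:+; rest ⊤}   OUT={e:0, f:+; rest ⊤}
  B2:   IN={e:0, f:+; rest ⊤}   OUT={b:0, c:0, e:0, f:+; rest ⊤}
  B3:   IN={b:0, c:0, e:0, f:+; rest ⊤}   OUT={b:0, c:0, d:+, e:0, f:+; rest ⊤}
  B4:   IN={b:0, c:0, d:+, e:0, f:+; rest ⊤}   OUT={b:0, c:0, d:+, e:0, f:0; rest ⊤}

Merge at B1: IN[B1] = OUT[B0] = {a: ⊤, b: ⊤, c: ⊤, d: ⊤, e: 0, f: +}
Applying B1's transfer function to that IN value gives OUT[B1] (row B1 above).

Answer: {a: ⊤, b: ⊤, c: ⊤, d: ⊤, e: 0, f: +}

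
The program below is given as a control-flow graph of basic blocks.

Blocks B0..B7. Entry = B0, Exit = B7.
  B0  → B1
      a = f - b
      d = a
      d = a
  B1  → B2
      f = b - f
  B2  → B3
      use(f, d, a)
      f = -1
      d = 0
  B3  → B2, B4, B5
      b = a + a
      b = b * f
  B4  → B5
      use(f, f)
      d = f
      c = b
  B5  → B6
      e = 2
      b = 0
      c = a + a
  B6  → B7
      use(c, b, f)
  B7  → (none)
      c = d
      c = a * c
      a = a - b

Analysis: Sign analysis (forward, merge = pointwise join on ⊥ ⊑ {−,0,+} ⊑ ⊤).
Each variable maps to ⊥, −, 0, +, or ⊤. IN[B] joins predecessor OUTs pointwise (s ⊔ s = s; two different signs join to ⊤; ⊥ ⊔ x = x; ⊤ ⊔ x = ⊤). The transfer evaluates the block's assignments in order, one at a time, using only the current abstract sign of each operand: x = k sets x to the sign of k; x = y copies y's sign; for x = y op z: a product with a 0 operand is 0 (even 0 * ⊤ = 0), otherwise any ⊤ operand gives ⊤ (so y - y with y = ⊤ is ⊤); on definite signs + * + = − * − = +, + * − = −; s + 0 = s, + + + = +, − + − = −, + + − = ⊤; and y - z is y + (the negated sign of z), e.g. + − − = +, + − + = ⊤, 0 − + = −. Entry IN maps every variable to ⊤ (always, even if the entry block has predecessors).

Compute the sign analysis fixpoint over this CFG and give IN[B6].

Answer: {a: ⊤, b: 0, c: ⊤, d: ⊤, e: +, f: -}

Working:
Per-block solution:
  B0:  IN=(all ⊤)  OUT=(all ⊤)
  B1:  IN=(all ⊤)  OUT=(all ⊤)
  B2:  IN=(all ⊤)  OUT={d:0, f:-; rest ⊤}
  B3:  IN={d:0, f:-; rest ⊤}  OUT={d:0, f:-; rest ⊤}
  B4:  IN={d:0, f:-; rest ⊤}  OUT={d:-, f:-; rest ⊤}
  B5:  IN={f:-; rest ⊤}  OUT={b:0, e:+, f:-; rest ⊤}
  B6:  IN={b:0, e:+, f:-; rest ⊤}  OUT={b:0, e:+, f:-; rest ⊤}
  B7:  IN={b:0, e:+, f:-; rest ⊤}  OUT={b:0, e:+, f:-; rest ⊤}

Merge at B6: IN[B6] = OUT[B5] = {a: ⊤, b: 0, c: ⊤, d: ⊤, e: +, f: -}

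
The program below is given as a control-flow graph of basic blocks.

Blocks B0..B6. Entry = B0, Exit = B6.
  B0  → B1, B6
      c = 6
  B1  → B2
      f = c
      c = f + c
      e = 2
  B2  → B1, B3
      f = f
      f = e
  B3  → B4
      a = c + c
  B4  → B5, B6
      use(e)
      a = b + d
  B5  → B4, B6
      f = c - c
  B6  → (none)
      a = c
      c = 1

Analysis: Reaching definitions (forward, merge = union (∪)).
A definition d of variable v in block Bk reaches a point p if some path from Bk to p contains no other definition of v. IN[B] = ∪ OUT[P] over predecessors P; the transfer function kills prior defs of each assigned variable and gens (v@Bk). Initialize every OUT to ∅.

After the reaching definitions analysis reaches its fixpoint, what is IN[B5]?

Fixpoint table:
  B0: | IN={} | OUT={c@B0}
  B1: | IN={c@B0, c@B1, e@B1, f@B2} | OUT={c@B1, e@B1, f@B1}
  B2: | IN={c@B1, e@B1, f@B1} | OUT={c@B1, e@B1, f@B2}
  B3: | IN={c@B1, e@B1, f@B2} | OUT={a@B3, c@B1, e@B1, f@B2}
  B4: | IN={a@B3, a@B4, c@B1, e@B1, f@B2, f@B5} | OUT={a@B4, c@B1, e@B1, f@B2, f@B5}
  B5: | IN={a@B4, c@B1, e@B1, f@B2, f@B5} | OUT={a@B4, c@B1, e@B1, f@B5}
  B6: | IN={a@B4, c@B0, c@B1, e@B1, f@B2, f@B5} | OUT={a@B6, c@B6, e@B1, f@B2, f@B5}

Merge at B5: IN[B5] = OUT[B4] = {a@B4, c@B1, e@B1, f@B2, f@B5}

Answer: {a@B4, c@B1, e@B1, f@B2, f@B5}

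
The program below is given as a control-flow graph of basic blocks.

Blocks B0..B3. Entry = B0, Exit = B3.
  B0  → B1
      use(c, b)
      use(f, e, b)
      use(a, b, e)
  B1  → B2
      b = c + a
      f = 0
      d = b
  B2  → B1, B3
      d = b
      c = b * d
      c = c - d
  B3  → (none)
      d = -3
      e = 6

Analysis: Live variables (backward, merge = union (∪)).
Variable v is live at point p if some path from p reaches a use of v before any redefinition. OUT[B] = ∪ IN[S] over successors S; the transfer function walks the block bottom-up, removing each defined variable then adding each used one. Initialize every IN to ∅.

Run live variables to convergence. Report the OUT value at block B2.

Fixpoint table:
  B0:   IN={a, b, c, e, f}   OUT={a, c}
  B1:   IN={a, c}   OUT={a, b}
  B2:   IN={a, b}   OUT={a, c}
  B3:   IN={}   OUT={}

Merge at B2: OUT[B2] = IN[B1] ⊔ IN[B3] = {a, c}

Answer: {a, c}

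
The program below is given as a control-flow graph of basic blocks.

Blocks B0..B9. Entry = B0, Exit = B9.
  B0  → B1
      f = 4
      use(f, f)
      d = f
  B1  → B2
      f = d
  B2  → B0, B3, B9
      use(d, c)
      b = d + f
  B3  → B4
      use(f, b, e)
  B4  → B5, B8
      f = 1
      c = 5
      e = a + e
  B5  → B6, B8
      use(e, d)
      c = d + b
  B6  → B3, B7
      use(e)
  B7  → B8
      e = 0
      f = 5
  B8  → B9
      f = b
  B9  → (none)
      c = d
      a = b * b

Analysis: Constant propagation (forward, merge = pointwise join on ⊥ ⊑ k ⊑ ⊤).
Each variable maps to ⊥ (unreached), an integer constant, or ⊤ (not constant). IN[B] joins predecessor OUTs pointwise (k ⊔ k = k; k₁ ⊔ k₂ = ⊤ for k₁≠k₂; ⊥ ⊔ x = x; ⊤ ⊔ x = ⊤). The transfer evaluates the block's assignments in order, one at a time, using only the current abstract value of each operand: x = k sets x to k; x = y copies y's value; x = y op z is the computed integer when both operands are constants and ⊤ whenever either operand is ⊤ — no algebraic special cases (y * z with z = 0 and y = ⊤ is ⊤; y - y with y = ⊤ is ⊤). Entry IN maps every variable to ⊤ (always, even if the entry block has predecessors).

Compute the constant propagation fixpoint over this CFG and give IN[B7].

Answer: {a: ⊤, b: 8, c: 12, d: 4, e: ⊤, f: 1}

Derivation:
Per-block solution:
  B0:   IN=(all ⊤)   OUT={d:4, f:4; rest ⊤}
  B1:   IN={d:4, f:4; rest ⊤}   OUT={d:4, f:4; rest ⊤}
  B2:   IN={d:4, f:4; rest ⊤}   OUT={b:8, d:4, f:4; rest ⊤}
  B3:   IN={b:8, d:4; rest ⊤}   OUT={b:8, d:4; rest ⊤}
  B4:   IN={b:8, d:4; rest ⊤}   OUT={b:8, c:5, d:4, f:1; rest ⊤}
  B5:   IN={b:8, c:5, d:4, f:1; rest ⊤}   OUT={b:8, c:12, d:4, f:1; rest ⊤}
  B6:   IN={b:8, c:12, d:4, f:1; rest ⊤}   OUT={b:8, c:12, d:4, f:1; rest ⊤}
  B7:   IN={b:8, c:12, d:4, f:1; rest ⊤}   OUT={b:8, c:12, d:4, e:0, f:5; rest ⊤}
  B8:   IN={b:8, d:4; rest ⊤}   OUT={b:8, d:4, f:8; rest ⊤}
  B9:   IN={b:8, d:4; rest ⊤}   OUT={a:64, b:8, c:4, d:4; rest ⊤}

Merge at B7: IN[B7] = OUT[B6] = {a: ⊤, b: 8, c: 12, d: 4, e: ⊤, f: 1}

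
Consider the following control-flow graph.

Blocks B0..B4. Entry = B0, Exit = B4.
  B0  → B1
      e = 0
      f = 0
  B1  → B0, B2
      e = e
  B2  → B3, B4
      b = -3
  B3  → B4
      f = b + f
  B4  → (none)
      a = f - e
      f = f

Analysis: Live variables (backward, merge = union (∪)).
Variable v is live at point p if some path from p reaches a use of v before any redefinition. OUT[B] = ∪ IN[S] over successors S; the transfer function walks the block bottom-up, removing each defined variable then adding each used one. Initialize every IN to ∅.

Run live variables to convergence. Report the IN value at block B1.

Answer: {e, f}

Trace:
Fixpoint table:
  B0:  IN={}  OUT={e, f}
  B1:  IN={e, f}  OUT={e, f}
  B2:  IN={e, f}  OUT={b, e, f}
  B3:  IN={b, e, f}  OUT={e, f}
  B4:  IN={e, f}  OUT={}

Merge at B1: OUT[B1] = IN[B0] ⊔ IN[B2] = {e, f}
Applying B1's transfer function to that OUT value gives IN[B1] (row B1 above).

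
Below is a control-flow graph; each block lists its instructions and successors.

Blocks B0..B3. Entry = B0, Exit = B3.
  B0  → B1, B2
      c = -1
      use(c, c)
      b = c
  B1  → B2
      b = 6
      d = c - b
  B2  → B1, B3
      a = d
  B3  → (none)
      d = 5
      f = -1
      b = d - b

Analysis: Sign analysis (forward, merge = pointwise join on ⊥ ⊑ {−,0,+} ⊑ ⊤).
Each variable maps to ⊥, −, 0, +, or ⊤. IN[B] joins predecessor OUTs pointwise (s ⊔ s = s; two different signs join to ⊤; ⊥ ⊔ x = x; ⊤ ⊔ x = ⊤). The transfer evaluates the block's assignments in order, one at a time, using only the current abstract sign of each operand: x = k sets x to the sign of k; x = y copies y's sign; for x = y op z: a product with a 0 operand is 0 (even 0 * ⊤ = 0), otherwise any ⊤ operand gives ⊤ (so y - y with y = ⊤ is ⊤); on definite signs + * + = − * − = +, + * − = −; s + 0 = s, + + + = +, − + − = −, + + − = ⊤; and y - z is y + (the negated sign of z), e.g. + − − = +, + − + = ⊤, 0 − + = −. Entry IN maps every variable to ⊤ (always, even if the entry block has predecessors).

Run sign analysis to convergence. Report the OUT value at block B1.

Converged values:
  B0: | IN=(all ⊤) | OUT={b:-, c:-; rest ⊤}
  B1: | IN={c:-; rest ⊤} | OUT={b:+, c:-, d:-; rest ⊤}
  B2: | IN={c:-; rest ⊤} | OUT={c:-; rest ⊤}
  B3: | IN={c:-; rest ⊤} | OUT={c:-, d:+, f:-; rest ⊤}

Merge at B1: IN[B1] = OUT[B0] ⊔ OUT[B2] = {a: ⊤, b: ⊤, c: -, d: ⊤, e: ⊤, f: ⊤}
Applying B1's transfer function to that IN value gives OUT[B1] (row B1 above).

Answer: {a: ⊤, b: +, c: -, d: -, e: ⊤, f: ⊤}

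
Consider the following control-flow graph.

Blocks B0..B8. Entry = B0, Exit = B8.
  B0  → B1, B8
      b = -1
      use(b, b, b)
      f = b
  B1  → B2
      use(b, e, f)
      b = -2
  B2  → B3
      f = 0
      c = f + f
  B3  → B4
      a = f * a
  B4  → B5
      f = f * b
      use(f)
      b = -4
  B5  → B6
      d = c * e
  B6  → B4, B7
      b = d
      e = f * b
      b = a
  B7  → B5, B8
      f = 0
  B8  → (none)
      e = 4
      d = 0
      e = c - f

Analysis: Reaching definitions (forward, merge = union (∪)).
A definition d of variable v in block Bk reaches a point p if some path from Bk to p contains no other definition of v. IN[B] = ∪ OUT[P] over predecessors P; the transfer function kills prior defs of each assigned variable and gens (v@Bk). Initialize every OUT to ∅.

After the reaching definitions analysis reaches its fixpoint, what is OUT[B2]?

Answer: {b@B1, c@B2, f@B2}

Trace:
Converged values:
  B0: | IN={} | OUT={b@B0, f@B0}
  B1: | IN={b@B0, f@B0} | OUT={b@B1, f@B0}
  B2: | IN={b@B1, f@B0} | OUT={b@B1, c@B2, f@B2}
  B3: | IN={b@B1, c@B2, f@B2} | OUT={a@B3, b@B1, c@B2, f@B2}
  B4: | IN={a@B3, b@B1, b@B6, c@B2, d@B5, e@B6, f@B2, f@B4, f@B7} | OUT={a@B3, b@B4, c@B2, d@B5, e@B6, f@B4}
  B5: | IN={a@B3, b@B4, b@B6, c@B2, d@B5, e@B6, f@B4, f@B7} | OUT={a@B3, b@B4, b@B6, c@B2, d@B5, e@B6, f@B4, f@B7}
  B6: | IN={a@B3, b@B4, b@B6, c@B2, d@B5, e@B6, f@B4, f@B7} | OUT={a@B3, b@B6, c@B2, d@B5, e@B6, f@B4, f@B7}
  B7: | IN={a@B3, b@B6, c@B2, d@B5, e@B6, f@B4, f@B7} | OUT={a@B3, b@B6, c@B2, d@B5, e@B6, f@B7}
  B8: | IN={a@B3, b@B0, b@B6, c@B2, d@B5, e@B6, f@B0, f@B7} | OUT={a@B3, b@B0, b@B6, c@B2, d@B8, e@B8, f@B0, f@B7}

Merge at B2: IN[B2] = OUT[B1] = {b@B1, f@B0}
Applying B2's transfer function to that IN value gives OUT[B2] (row B2 above).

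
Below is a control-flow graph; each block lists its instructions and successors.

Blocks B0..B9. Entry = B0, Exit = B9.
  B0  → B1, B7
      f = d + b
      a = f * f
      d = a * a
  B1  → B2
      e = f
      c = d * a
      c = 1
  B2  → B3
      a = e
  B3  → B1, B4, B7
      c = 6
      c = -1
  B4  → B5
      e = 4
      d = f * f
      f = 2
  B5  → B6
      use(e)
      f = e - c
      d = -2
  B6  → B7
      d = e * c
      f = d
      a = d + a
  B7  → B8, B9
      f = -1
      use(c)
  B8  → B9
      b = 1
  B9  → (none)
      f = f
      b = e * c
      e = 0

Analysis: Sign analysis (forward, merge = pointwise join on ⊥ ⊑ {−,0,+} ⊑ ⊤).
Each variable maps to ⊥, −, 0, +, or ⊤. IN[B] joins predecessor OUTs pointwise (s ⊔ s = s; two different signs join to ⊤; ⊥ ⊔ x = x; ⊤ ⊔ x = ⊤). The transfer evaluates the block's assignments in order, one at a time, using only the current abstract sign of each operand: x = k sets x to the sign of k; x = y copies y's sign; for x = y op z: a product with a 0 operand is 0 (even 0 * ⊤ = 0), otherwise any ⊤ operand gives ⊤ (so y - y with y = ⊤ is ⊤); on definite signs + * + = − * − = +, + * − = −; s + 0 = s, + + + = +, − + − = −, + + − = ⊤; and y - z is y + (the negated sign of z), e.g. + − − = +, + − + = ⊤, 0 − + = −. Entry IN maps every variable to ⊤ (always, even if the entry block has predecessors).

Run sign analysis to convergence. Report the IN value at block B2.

Fixpoint table:
  B0: | IN=(all ⊤) | OUT=(all ⊤)
  B1: | IN=(all ⊤) | OUT={c:+; rest ⊤}
  B2: | IN={c:+; rest ⊤} | OUT={c:+; rest ⊤}
  B3: | IN={c:+; rest ⊤} | OUT={c:-; rest ⊤}
  B4: | IN={c:-; rest ⊤} | OUT={c:-, e:+, f:+; rest ⊤}
  B5: | IN={c:-, e:+, f:+; rest ⊤} | OUT={c:-, d:-, e:+, f:+; rest ⊤}
  B6: | IN={c:-, d:-, e:+, f:+; rest ⊤} | OUT={c:-, d:-, e:+, f:-; rest ⊤}
  B7: | IN=(all ⊤) | OUT={f:-; rest ⊤}
  B8: | IN={f:-; rest ⊤} | OUT={b:+, f:-; rest ⊤}
  B9: | IN={f:-; rest ⊤} | OUT={e:0, f:-; rest ⊤}

Merge at B2: IN[B2] = OUT[B1] = {a: ⊤, b: ⊤, c: +, d: ⊤, e: ⊤, f: ⊤}

Answer: {a: ⊤, b: ⊤, c: +, d: ⊤, e: ⊤, f: ⊤}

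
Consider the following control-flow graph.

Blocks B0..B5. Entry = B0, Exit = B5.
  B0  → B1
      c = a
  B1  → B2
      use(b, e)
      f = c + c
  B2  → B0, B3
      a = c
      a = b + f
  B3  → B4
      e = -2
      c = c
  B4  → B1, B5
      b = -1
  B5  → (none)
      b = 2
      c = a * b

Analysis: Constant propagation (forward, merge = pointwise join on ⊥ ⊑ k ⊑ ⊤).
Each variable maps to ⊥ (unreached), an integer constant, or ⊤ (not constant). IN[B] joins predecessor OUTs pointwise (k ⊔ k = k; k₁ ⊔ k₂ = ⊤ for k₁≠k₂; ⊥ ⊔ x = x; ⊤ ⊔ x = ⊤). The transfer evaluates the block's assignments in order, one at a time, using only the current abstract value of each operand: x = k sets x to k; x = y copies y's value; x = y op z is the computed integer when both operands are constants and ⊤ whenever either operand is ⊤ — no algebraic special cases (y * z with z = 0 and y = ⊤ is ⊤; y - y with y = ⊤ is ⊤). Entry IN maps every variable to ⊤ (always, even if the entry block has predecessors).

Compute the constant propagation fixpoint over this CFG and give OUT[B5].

Fixpoint table:
  B0:   IN=(all ⊤)   OUT=(all ⊤)
  B1:   IN=(all ⊤)   OUT=(all ⊤)
  B2:   IN=(all ⊤)   OUT=(all ⊤)
  B3:   IN=(all ⊤)   OUT={e:-2; rest ⊤}
  B4:   IN={e:-2; rest ⊤}   OUT={b:-1, e:-2; rest ⊤}
  B5:   IN={b:-1, e:-2; rest ⊤}   OUT={b:2, e:-2; rest ⊤}

Merge at B5: IN[B5] = OUT[B4] = {a: ⊤, b: -1, c: ⊤, d: ⊤, e: -2, f: ⊤}
Applying B5's transfer function to that IN value gives OUT[B5] (row B5 above).

Answer: {a: ⊤, b: 2, c: ⊤, d: ⊤, e: -2, f: ⊤}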